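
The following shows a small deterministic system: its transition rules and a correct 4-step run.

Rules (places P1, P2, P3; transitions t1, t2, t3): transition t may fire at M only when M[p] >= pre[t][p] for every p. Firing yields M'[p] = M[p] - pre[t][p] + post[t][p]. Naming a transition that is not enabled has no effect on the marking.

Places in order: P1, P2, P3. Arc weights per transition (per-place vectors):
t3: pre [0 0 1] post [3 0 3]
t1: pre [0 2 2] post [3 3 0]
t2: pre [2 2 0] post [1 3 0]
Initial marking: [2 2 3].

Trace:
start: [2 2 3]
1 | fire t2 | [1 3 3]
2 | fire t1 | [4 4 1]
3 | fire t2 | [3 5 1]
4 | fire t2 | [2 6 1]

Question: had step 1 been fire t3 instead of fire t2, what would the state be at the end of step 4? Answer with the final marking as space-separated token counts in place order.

(re-executing from step 1 with the substitution; state before step 1: [2 2 3])
1 | fire t3 | [5 2 5]
2 | fire t1 | [8 3 3]
3 | fire t2 | [7 4 3]
4 | fire t2 | [6 5 3]

6 5 3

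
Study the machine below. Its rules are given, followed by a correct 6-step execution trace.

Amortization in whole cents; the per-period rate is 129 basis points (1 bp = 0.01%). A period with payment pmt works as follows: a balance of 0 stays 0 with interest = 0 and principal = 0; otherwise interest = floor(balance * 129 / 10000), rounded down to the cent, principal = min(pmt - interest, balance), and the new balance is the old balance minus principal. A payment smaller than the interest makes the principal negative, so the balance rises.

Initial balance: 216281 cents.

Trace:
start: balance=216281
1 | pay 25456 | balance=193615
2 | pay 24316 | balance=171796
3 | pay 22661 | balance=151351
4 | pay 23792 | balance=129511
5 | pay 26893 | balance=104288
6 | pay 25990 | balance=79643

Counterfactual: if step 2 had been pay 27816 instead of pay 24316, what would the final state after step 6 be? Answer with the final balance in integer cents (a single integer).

(re-executing from step 2 with the substitution; state before step 2: balance=193615)
2 | pay 27816 | balance=168296
3 | pay 22661 | balance=147806
4 | pay 23792 | balance=125920
5 | pay 26893 | balance=100651
6 | pay 25990 | balance=75959

75959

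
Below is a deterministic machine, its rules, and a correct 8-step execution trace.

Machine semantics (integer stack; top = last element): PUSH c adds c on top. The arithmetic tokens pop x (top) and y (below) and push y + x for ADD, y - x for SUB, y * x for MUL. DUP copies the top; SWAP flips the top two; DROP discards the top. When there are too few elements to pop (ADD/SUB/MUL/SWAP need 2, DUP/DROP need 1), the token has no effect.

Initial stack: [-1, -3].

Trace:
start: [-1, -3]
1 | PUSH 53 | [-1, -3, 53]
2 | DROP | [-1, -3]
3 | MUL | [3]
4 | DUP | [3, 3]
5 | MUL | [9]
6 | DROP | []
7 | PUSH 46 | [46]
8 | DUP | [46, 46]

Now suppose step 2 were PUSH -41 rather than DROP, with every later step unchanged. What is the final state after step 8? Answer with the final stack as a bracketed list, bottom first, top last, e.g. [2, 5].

[-1, -3, 46, 46]

(re-executing from step 2 with the substitution; state before step 2: [-1, -3, 53])
2 | PUSH -41 | [-1, -3, 53, -41]
3 | MUL | [-1, -3, -2173]
4 | DUP | [-1, -3, -2173, -2173]
5 | MUL | [-1, -3, 4721929]
6 | DROP | [-1, -3]
7 | PUSH 46 | [-1, -3, 46]
8 | DUP | [-1, -3, 46, 46]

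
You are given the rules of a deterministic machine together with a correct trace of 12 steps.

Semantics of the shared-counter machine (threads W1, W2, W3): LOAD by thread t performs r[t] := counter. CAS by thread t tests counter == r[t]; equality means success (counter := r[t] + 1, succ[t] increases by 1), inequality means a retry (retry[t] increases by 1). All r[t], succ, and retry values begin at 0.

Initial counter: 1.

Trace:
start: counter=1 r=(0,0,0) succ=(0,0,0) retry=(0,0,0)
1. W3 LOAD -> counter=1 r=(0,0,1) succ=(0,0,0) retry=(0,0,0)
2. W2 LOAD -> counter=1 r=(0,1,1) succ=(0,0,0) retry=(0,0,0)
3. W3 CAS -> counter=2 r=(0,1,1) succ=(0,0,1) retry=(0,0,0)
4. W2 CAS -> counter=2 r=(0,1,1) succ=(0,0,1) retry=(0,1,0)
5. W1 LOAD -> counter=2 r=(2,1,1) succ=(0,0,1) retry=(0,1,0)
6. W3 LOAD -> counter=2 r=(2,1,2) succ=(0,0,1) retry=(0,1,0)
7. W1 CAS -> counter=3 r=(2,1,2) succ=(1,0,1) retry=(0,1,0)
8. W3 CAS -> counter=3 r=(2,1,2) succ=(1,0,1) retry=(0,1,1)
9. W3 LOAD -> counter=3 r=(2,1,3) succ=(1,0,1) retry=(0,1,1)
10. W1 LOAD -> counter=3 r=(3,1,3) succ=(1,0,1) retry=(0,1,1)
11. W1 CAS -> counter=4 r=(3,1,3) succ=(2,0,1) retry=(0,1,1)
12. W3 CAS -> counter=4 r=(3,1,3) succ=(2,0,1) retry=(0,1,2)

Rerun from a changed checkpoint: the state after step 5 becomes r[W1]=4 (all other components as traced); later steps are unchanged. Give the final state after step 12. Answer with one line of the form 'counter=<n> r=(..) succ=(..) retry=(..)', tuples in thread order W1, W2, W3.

counter=4 r=(3,1,3) succ=(1,0,2) retry=(1,1,1)

state after step 5 := counter=2 r=(4,1,1) succ=(0,0,1) retry=(0,1,0)
6. W3 LOAD -> counter=2 r=(4,1,2) succ=(0,0,1) retry=(0,1,0)
7. W1 CAS -> counter=2 r=(4,1,2) succ=(0,0,1) retry=(1,1,0)
8. W3 CAS -> counter=3 r=(4,1,2) succ=(0,0,2) retry=(1,1,0)
9. W3 LOAD -> counter=3 r=(4,1,3) succ=(0,0,2) retry=(1,1,0)
10. W1 LOAD -> counter=3 r=(3,1,3) succ=(0,0,2) retry=(1,1,0)
11. W1 CAS -> counter=4 r=(3,1,3) succ=(1,0,2) retry=(1,1,0)
12. W3 CAS -> counter=4 r=(3,1,3) succ=(1,0,2) retry=(1,1,1)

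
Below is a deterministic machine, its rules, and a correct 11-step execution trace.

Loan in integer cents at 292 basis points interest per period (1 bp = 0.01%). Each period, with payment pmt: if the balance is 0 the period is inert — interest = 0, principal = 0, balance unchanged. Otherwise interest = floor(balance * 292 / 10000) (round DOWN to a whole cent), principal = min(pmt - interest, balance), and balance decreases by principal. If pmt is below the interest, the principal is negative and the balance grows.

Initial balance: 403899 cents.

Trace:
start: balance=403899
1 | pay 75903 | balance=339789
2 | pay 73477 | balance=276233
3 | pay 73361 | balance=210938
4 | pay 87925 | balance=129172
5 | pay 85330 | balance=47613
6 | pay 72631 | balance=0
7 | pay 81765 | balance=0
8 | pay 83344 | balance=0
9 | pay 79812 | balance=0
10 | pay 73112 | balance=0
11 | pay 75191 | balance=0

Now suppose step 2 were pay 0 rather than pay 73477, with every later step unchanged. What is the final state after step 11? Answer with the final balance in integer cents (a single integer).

(re-executing from step 2 with the substitution; state before step 2: balance=339789)
2 | pay 0 | balance=349710
3 | pay 73361 | balance=286560
4 | pay 87925 | balance=207002
5 | pay 85330 | balance=127716
6 | pay 72631 | balance=58814
7 | pay 81765 | balance=0
8 | pay 83344 | balance=0
9 | pay 79812 | balance=0
10 | pay 73112 | balance=0
11 | pay 75191 | balance=0

0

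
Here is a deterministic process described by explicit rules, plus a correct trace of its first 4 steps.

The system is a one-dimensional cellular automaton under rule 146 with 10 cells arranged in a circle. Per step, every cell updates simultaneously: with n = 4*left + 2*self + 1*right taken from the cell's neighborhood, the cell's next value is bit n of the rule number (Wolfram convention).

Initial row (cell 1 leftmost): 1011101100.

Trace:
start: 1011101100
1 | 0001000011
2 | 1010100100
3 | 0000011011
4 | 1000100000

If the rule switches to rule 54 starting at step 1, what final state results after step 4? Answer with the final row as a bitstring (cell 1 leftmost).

(re-executing steps 1..4 under rule 54; state before step 1: 1011101100)
1 | 1100010011
2 | 0010111100
3 | 0111000010
4 | 1000100111

1000100111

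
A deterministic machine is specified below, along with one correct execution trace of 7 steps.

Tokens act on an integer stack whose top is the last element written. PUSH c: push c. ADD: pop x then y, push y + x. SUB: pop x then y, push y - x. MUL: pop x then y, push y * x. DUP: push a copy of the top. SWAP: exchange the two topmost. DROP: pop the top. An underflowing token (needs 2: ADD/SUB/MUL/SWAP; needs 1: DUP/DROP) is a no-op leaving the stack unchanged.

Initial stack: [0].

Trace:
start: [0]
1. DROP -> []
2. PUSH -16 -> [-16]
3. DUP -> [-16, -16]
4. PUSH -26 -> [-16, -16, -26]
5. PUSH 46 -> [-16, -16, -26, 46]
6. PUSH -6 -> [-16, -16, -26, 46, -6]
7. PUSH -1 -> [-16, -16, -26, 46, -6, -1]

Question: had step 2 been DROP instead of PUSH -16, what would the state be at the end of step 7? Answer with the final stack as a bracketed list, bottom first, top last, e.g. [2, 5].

(re-executing from step 2 with the substitution; state before step 2: [])
2. DROP -> []
3. DUP -> []
4. PUSH -26 -> [-26]
5. PUSH 46 -> [-26, 46]
6. PUSH -6 -> [-26, 46, -6]
7. PUSH -1 -> [-26, 46, -6, -1]

[-26, 46, -6, -1]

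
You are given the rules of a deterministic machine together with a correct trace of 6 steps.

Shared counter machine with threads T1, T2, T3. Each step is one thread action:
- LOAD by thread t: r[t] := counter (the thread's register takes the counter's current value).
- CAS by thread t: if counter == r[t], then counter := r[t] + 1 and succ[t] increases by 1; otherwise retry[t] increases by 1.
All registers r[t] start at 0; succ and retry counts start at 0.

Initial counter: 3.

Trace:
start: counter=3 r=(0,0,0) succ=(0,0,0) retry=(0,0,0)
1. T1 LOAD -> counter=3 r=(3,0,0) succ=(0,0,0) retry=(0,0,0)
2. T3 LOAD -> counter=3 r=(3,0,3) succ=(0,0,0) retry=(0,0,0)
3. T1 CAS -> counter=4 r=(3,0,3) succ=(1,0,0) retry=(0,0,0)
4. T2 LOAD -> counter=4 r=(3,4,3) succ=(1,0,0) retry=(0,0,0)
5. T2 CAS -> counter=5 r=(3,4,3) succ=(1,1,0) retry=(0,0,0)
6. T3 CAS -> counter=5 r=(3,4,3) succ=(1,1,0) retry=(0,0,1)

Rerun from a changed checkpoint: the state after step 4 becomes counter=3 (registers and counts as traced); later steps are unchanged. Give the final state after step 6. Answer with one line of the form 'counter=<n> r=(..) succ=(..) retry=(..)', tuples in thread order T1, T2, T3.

state after step 4 := counter=3 r=(3,4,3) succ=(1,0,0) retry=(0,0,0)
5. T2 CAS -> counter=3 r=(3,4,3) succ=(1,0,0) retry=(0,1,0)
6. T3 CAS -> counter=4 r=(3,4,3) succ=(1,0,1) retry=(0,1,0)

counter=4 r=(3,4,3) succ=(1,0,1) retry=(0,1,0)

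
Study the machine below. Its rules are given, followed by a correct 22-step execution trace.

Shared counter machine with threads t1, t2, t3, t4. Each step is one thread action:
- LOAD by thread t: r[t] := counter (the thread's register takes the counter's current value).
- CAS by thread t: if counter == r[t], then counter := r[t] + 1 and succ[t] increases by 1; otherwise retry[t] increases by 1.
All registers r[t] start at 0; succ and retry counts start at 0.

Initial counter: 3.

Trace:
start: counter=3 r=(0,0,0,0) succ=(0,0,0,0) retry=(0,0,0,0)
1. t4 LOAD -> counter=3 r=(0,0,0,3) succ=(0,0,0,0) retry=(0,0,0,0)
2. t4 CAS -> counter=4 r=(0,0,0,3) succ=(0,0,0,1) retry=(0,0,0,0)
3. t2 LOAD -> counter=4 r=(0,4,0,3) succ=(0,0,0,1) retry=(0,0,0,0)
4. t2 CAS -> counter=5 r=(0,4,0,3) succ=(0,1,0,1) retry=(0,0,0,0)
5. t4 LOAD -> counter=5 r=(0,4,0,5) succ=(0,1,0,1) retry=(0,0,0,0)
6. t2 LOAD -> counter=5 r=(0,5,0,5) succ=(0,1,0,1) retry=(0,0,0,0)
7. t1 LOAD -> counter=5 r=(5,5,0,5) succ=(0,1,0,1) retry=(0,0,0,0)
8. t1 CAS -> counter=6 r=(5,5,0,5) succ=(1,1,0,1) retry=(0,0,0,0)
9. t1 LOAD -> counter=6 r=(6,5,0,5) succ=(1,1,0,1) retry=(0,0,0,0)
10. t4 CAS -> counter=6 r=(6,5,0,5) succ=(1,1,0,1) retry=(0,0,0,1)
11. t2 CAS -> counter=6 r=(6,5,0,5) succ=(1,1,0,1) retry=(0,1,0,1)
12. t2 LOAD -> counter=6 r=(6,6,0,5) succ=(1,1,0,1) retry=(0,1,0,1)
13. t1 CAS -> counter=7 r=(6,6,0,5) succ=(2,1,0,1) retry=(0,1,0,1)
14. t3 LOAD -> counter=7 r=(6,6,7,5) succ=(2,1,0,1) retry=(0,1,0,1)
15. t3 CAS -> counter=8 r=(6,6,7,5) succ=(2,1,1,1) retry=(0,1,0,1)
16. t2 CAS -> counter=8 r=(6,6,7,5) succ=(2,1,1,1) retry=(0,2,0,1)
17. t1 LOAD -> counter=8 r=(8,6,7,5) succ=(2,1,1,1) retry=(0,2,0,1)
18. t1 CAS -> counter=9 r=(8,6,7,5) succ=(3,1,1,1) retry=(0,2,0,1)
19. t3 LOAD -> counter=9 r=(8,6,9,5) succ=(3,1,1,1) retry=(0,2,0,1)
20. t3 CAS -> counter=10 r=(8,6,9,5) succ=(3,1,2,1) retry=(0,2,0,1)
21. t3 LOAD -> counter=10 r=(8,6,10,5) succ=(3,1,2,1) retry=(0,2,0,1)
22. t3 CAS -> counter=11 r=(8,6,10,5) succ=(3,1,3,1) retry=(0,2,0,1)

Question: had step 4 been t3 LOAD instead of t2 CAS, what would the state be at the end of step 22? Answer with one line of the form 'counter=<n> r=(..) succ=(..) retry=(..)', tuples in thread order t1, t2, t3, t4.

(re-executing from step 4 with the substitution; state before step 4: counter=4 r=(0,4,0,3) succ=(0,0,0,1) retry=(0,0,0,0))
4. t3 LOAD -> counter=4 r=(0,4,4,3) succ=(0,0,0,1) retry=(0,0,0,0)
5. t4 LOAD -> counter=4 r=(0,4,4,4) succ=(0,0,0,1) retry=(0,0,0,0)
6. t2 LOAD -> counter=4 r=(0,4,4,4) succ=(0,0,0,1) retry=(0,0,0,0)
7. t1 LOAD -> counter=4 r=(4,4,4,4) succ=(0,0,0,1) retry=(0,0,0,0)
8. t1 CAS -> counter=5 r=(4,4,4,4) succ=(1,0,0,1) retry=(0,0,0,0)
9. t1 LOAD -> counter=5 r=(5,4,4,4) succ=(1,0,0,1) retry=(0,0,0,0)
10. t4 CAS -> counter=5 r=(5,4,4,4) succ=(1,0,0,1) retry=(0,0,0,1)
11. t2 CAS -> counter=5 r=(5,4,4,4) succ=(1,0,0,1) retry=(0,1,0,1)
12. t2 LOAD -> counter=5 r=(5,5,4,4) succ=(1,0,0,1) retry=(0,1,0,1)
13. t1 CAS -> counter=6 r=(5,5,4,4) succ=(2,0,0,1) retry=(0,1,0,1)
14. t3 LOAD -> counter=6 r=(5,5,6,4) succ=(2,0,0,1) retry=(0,1,0,1)
15. t3 CAS -> counter=7 r=(5,5,6,4) succ=(2,0,1,1) retry=(0,1,0,1)
16. t2 CAS -> counter=7 r=(5,5,6,4) succ=(2,0,1,1) retry=(0,2,0,1)
17. t1 LOAD -> counter=7 r=(7,5,6,4) succ=(2,0,1,1) retry=(0,2,0,1)
18. t1 CAS -> counter=8 r=(7,5,6,4) succ=(3,0,1,1) retry=(0,2,0,1)
19. t3 LOAD -> counter=8 r=(7,5,8,4) succ=(3,0,1,1) retry=(0,2,0,1)
20. t3 CAS -> counter=9 r=(7,5,8,4) succ=(3,0,2,1) retry=(0,2,0,1)
21. t3 LOAD -> counter=9 r=(7,5,9,4) succ=(3,0,2,1) retry=(0,2,0,1)
22. t3 CAS -> counter=10 r=(7,5,9,4) succ=(3,0,3,1) retry=(0,2,0,1)

counter=10 r=(7,5,9,4) succ=(3,0,3,1) retry=(0,2,0,1)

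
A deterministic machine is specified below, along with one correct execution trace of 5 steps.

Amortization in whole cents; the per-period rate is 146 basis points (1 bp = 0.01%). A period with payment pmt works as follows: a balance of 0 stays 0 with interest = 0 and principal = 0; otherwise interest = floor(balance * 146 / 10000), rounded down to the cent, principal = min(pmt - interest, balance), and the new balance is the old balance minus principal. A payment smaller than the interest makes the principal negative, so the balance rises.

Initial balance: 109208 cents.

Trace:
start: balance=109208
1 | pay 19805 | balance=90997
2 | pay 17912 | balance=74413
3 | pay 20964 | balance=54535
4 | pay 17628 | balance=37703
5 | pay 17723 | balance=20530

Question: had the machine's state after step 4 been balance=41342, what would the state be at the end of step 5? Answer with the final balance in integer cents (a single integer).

24222

state after step 4 := balance=41342
5 | pay 17723 | balance=24222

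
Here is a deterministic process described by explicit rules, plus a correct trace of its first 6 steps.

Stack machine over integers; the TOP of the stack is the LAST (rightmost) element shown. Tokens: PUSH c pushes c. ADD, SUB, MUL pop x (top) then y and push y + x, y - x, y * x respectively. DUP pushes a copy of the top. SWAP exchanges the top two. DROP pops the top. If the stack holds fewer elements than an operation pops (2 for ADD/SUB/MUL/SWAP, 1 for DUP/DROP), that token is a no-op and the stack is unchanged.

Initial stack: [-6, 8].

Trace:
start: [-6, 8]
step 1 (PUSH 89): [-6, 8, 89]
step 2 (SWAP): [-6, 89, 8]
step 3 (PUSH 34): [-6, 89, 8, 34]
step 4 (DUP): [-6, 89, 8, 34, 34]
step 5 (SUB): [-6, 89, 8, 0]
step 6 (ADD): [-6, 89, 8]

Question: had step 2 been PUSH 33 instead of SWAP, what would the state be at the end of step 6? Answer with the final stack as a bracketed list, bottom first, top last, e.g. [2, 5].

(re-executing from step 2 with the substitution; state before step 2: [-6, 8, 89])
step 2 (PUSH 33): [-6, 8, 89, 33]
step 3 (PUSH 34): [-6, 8, 89, 33, 34]
step 4 (DUP): [-6, 8, 89, 33, 34, 34]
step 5 (SUB): [-6, 8, 89, 33, 0]
step 6 (ADD): [-6, 8, 89, 33]

[-6, 8, 89, 33]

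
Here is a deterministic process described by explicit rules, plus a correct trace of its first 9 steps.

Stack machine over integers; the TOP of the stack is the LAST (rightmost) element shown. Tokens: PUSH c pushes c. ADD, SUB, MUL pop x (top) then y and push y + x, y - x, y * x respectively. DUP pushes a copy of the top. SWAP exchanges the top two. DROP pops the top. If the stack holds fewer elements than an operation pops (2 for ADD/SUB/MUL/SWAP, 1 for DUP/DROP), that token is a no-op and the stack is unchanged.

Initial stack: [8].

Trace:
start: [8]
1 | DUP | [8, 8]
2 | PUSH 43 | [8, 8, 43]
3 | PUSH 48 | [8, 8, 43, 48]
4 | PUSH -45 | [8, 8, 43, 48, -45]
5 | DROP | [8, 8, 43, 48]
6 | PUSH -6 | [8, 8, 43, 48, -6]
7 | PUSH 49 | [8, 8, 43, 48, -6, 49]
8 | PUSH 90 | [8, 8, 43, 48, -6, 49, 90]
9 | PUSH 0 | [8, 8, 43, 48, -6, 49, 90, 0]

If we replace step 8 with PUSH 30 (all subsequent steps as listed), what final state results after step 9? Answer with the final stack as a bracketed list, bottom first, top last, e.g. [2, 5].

[8, 8, 43, 48, -6, 49, 30, 0]

(re-executing from step 8 with the substitution; state before step 8: [8, 8, 43, 48, -6, 49])
8 | PUSH 30 | [8, 8, 43, 48, -6, 49, 30]
9 | PUSH 0 | [8, 8, 43, 48, -6, 49, 30, 0]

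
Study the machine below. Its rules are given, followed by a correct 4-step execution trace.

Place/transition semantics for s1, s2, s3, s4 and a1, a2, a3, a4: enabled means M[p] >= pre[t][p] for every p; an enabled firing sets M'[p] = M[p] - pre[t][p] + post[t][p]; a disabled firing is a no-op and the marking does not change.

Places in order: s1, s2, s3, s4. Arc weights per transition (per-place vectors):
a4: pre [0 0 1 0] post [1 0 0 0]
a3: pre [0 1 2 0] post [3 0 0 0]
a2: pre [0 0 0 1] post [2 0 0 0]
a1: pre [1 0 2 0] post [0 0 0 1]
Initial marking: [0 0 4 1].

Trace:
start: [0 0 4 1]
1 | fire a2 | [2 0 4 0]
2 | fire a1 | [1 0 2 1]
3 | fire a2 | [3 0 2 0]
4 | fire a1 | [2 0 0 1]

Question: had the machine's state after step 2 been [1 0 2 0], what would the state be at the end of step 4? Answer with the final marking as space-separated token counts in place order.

0 0 0 1

state after step 2 := [1 0 2 0]
3 | fire a2 | [1 0 2 0]
4 | fire a1 | [0 0 0 1]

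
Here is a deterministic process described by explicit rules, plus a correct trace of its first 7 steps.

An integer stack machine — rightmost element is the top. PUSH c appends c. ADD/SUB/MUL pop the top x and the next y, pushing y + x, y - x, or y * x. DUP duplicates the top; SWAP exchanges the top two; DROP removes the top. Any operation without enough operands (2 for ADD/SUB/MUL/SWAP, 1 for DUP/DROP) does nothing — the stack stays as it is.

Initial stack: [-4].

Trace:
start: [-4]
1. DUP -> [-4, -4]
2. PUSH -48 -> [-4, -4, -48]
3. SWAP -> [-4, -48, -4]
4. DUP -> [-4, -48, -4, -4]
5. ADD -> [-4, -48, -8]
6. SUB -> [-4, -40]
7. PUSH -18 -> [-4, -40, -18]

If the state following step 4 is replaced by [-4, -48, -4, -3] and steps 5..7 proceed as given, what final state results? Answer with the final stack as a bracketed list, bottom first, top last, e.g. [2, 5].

[-4, -41, -18]

state after step 4 := [-4, -48, -4, -3]
5. ADD -> [-4, -48, -7]
6. SUB -> [-4, -41]
7. PUSH -18 -> [-4, -41, -18]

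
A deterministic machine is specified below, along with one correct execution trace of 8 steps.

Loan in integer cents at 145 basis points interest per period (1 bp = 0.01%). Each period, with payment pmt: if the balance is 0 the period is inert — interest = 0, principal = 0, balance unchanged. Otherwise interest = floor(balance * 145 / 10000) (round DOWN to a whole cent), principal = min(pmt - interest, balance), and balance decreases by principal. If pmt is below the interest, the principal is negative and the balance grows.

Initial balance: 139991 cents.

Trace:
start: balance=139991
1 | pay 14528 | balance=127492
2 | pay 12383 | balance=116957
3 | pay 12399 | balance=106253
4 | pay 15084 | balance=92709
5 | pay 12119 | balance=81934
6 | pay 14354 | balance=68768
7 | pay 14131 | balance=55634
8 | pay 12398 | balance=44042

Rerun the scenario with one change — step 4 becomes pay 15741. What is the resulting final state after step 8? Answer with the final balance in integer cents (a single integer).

(re-executing from step 4 with the substitution; state before step 4: balance=106253)
4 | pay 15741 | balance=92052
5 | pay 12119 | balance=81267
6 | pay 14354 | balance=68091
7 | pay 14131 | balance=54947
8 | pay 12398 | balance=43345

43345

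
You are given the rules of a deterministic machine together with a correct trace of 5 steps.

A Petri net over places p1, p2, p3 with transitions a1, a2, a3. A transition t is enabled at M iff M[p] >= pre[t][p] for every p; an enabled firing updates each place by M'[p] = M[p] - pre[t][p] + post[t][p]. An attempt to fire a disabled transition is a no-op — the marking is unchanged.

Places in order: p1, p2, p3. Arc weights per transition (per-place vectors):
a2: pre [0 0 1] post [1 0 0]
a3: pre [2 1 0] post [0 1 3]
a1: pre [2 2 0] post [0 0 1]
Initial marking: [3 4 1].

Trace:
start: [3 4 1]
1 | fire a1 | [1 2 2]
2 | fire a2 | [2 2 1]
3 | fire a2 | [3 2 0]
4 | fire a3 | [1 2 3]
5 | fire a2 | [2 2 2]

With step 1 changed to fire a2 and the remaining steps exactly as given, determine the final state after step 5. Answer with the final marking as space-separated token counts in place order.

(re-executing from step 1 with the substitution; state before step 1: [3 4 1])
1 | fire a2 | [4 4 0]
2 | fire a2 | [4 4 0]
3 | fire a2 | [4 4 0]
4 | fire a3 | [2 4 3]
5 | fire a2 | [3 4 2]

3 4 2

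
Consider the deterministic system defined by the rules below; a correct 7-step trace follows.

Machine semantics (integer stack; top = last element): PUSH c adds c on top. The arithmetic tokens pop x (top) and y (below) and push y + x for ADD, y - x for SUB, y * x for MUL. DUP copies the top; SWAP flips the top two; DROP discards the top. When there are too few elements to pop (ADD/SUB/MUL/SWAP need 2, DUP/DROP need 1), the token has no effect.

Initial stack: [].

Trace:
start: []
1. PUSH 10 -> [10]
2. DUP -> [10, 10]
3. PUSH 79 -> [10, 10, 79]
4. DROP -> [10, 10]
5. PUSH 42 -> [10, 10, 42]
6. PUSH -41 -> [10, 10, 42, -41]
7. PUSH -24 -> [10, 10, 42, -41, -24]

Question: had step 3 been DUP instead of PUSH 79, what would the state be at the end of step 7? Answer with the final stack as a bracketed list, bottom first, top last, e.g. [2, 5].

(re-executing from step 3 with the substitution; state before step 3: [10, 10])
3. DUP -> [10, 10, 10]
4. DROP -> [10, 10]
5. PUSH 42 -> [10, 10, 42]
6. PUSH -41 -> [10, 10, 42, -41]
7. PUSH -24 -> [10, 10, 42, -41, -24]

[10, 10, 42, -41, -24]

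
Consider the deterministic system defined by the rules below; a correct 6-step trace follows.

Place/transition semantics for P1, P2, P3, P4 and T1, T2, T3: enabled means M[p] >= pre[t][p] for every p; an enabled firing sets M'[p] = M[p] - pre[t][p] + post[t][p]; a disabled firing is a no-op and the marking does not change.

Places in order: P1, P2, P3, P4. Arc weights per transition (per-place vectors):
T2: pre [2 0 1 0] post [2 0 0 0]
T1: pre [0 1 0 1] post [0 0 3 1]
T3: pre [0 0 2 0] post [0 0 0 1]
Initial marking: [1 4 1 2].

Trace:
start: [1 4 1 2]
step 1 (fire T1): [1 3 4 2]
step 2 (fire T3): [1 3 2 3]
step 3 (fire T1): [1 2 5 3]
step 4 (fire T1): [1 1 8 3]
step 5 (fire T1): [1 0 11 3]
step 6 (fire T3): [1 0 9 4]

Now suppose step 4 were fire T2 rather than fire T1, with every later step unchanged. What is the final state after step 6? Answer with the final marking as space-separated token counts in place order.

1 1 6 4

(re-executing from step 4 with the substitution; state before step 4: [1 2 5 3])
step 4 (fire T2): [1 2 5 3]
step 5 (fire T1): [1 1 8 3]
step 6 (fire T3): [1 1 6 4]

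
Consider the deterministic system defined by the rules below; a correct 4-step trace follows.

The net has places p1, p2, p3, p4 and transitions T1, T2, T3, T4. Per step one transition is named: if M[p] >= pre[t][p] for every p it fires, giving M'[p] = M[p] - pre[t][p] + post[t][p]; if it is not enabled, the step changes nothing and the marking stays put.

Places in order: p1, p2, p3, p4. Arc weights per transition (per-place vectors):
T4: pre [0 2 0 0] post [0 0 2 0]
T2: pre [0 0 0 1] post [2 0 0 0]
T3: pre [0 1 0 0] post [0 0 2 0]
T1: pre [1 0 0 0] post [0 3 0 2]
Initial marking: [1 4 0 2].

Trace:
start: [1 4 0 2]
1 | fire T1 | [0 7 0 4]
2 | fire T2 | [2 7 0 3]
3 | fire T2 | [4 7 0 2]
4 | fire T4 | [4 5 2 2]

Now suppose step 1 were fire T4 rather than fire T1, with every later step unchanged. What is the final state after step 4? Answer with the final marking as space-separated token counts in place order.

(re-executing from step 1 with the substitution; state before step 1: [1 4 0 2])
1 | fire T4 | [1 2 2 2]
2 | fire T2 | [3 2 2 1]
3 | fire T2 | [5 2 2 0]
4 | fire T4 | [5 0 4 0]

5 0 4 0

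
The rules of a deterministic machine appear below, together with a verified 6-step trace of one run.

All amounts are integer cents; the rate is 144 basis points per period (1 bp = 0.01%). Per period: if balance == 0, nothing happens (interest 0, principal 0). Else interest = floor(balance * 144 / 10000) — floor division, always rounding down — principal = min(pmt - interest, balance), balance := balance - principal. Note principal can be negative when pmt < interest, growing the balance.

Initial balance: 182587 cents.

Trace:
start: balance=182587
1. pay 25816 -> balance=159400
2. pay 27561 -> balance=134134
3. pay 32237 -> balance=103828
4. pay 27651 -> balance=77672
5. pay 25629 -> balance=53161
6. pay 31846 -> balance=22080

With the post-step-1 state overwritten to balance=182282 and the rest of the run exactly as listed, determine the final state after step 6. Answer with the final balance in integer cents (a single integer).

46657

state after step 1 := balance=182282
2. pay 27561 -> balance=157345
3. pay 32237 -> balance=127373
4. pay 27651 -> balance=101556
5. pay 25629 -> balance=77389
6. pay 31846 -> balance=46657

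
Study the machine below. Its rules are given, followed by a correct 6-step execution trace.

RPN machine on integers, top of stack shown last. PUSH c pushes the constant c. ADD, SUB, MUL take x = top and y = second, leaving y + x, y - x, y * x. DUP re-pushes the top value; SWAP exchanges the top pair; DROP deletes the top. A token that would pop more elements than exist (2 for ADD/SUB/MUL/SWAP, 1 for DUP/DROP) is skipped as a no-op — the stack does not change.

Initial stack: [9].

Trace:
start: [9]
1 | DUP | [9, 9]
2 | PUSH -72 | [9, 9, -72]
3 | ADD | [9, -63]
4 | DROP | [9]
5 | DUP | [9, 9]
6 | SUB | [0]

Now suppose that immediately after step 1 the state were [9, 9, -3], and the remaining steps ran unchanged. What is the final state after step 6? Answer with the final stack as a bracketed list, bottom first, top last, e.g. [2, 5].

state after step 1 := [9, 9, -3]
2 | PUSH -72 | [9, 9, -3, -72]
3 | ADD | [9, 9, -75]
4 | DROP | [9, 9]
5 | DUP | [9, 9, 9]
6 | SUB | [9, 0]

[9, 0]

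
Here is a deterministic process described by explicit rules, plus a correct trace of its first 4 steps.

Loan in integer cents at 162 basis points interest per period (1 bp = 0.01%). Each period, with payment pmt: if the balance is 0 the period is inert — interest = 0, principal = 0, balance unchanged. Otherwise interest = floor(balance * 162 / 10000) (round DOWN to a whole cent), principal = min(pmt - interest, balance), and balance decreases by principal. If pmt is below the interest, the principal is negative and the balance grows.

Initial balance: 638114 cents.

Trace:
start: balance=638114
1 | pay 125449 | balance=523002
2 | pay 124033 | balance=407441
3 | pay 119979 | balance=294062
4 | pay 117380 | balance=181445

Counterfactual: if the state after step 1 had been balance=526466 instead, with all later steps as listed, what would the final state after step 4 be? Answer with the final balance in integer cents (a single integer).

185080

state after step 1 := balance=526466
2 | pay 124033 | balance=410961
3 | pay 119979 | balance=297639
4 | pay 117380 | balance=185080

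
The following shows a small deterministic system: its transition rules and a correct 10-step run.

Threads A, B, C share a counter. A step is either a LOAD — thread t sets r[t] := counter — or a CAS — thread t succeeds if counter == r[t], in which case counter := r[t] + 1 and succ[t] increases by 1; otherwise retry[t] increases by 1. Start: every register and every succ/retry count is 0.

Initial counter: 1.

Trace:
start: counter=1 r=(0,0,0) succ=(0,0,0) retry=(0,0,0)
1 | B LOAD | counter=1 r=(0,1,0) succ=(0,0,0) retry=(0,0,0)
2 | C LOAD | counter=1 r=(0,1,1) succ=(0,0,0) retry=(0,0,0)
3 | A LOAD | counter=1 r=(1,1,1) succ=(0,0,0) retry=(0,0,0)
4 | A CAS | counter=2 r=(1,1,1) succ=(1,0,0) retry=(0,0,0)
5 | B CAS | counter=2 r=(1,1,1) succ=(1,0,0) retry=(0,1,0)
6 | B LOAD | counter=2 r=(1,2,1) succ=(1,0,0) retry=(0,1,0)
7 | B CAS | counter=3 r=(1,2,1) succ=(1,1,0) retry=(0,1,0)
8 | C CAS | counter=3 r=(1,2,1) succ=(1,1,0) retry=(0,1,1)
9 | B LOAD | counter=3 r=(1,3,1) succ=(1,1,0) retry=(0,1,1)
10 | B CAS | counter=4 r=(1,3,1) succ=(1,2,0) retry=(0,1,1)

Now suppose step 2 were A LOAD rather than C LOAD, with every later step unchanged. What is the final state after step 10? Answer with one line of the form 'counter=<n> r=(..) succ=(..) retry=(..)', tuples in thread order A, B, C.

counter=4 r=(1,3,0) succ=(1,2,0) retry=(0,1,1)

(re-executing from step 2 with the substitution; state before step 2: counter=1 r=(0,1,0) succ=(0,0,0) retry=(0,0,0))
2 | A LOAD | counter=1 r=(1,1,0) succ=(0,0,0) retry=(0,0,0)
3 | A LOAD | counter=1 r=(1,1,0) succ=(0,0,0) retry=(0,0,0)
4 | A CAS | counter=2 r=(1,1,0) succ=(1,0,0) retry=(0,0,0)
5 | B CAS | counter=2 r=(1,1,0) succ=(1,0,0) retry=(0,1,0)
6 | B LOAD | counter=2 r=(1,2,0) succ=(1,0,0) retry=(0,1,0)
7 | B CAS | counter=3 r=(1,2,0) succ=(1,1,0) retry=(0,1,0)
8 | C CAS | counter=3 r=(1,2,0) succ=(1,1,0) retry=(0,1,1)
9 | B LOAD | counter=3 r=(1,3,0) succ=(1,1,0) retry=(0,1,1)
10 | B CAS | counter=4 r=(1,3,0) succ=(1,2,0) retry=(0,1,1)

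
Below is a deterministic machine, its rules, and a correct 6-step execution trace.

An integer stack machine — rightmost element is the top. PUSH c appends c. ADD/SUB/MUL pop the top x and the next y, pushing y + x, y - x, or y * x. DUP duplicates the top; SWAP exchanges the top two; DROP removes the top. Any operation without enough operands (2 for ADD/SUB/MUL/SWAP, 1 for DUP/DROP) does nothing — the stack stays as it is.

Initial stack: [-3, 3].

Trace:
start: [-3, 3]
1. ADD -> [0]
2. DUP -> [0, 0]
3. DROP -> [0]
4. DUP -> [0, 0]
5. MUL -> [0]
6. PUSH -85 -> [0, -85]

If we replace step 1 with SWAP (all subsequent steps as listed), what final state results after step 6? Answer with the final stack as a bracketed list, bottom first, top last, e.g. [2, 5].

[3, 9, -85]

(re-executing from step 1 with the substitution; state before step 1: [-3, 3])
1. SWAP -> [3, -3]
2. DUP -> [3, -3, -3]
3. DROP -> [3, -3]
4. DUP -> [3, -3, -3]
5. MUL -> [3, 9]
6. PUSH -85 -> [3, 9, -85]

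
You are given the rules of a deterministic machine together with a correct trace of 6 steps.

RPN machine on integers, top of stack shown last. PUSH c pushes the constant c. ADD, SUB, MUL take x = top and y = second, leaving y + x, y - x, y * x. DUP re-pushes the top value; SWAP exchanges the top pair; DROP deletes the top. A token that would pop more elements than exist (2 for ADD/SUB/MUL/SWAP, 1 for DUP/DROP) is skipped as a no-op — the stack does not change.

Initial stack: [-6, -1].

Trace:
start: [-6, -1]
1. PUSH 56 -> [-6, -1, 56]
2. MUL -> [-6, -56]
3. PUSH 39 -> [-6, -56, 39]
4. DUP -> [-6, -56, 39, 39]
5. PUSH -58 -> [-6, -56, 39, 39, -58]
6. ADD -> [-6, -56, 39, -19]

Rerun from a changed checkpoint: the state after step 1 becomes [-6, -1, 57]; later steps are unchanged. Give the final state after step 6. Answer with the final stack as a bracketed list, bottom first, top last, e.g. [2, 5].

[-6, -57, 39, -19]

state after step 1 := [-6, -1, 57]
2. MUL -> [-6, -57]
3. PUSH 39 -> [-6, -57, 39]
4. DUP -> [-6, -57, 39, 39]
5. PUSH -58 -> [-6, -57, 39, 39, -58]
6. ADD -> [-6, -57, 39, -19]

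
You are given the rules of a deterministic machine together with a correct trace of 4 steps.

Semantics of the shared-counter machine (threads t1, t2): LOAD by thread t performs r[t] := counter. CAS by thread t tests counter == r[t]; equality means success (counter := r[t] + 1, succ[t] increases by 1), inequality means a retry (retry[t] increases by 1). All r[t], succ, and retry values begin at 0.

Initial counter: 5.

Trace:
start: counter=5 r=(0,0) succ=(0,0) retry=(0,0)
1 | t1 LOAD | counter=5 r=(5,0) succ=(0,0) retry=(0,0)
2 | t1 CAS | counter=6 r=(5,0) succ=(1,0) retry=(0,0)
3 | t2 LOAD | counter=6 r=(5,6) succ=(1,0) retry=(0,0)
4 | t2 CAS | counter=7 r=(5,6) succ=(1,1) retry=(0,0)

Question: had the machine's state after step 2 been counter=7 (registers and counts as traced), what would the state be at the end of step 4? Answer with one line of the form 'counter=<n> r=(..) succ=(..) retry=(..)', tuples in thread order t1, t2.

state after step 2 := counter=7 r=(5,0) succ=(1,0) retry=(0,0)
3 | t2 LOAD | counter=7 r=(5,7) succ=(1,0) retry=(0,0)
4 | t2 CAS | counter=8 r=(5,7) succ=(1,1) retry=(0,0)

counter=8 r=(5,7) succ=(1,1) retry=(0,0)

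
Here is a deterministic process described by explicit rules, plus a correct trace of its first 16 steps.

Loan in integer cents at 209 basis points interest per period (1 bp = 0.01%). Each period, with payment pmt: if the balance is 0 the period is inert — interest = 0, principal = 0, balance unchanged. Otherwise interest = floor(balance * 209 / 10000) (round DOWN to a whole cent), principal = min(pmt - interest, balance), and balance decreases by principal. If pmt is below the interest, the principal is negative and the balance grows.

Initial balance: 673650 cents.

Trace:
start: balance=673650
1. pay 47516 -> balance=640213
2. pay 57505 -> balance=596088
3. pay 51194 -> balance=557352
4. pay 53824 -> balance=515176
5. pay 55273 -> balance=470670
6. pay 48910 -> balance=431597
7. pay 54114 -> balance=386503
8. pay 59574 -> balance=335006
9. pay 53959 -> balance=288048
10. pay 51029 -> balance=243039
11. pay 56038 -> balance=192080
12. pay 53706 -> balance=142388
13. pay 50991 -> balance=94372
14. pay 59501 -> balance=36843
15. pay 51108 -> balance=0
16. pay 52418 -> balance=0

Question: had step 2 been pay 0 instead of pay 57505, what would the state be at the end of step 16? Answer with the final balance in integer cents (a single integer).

10622

(re-executing from step 2 with the substitution; state before step 2: balance=640213)
2. pay 0 -> balance=653593
3. pay 51194 -> balance=616059
4. pay 53824 -> balance=575110
5. pay 55273 -> balance=531856
6. pay 48910 -> balance=494061
7. pay 54114 -> balance=450272
8. pay 59574 -> balance=400108
9. pay 53959 -> balance=354511
10. pay 51029 -> balance=310891
11. pay 56038 -> balance=261350
12. pay 53706 -> balance=213106
13. pay 50991 -> balance=166568
14. pay 59501 -> balance=110548
15. pay 51108 -> balance=61750
16. pay 52418 -> balance=10622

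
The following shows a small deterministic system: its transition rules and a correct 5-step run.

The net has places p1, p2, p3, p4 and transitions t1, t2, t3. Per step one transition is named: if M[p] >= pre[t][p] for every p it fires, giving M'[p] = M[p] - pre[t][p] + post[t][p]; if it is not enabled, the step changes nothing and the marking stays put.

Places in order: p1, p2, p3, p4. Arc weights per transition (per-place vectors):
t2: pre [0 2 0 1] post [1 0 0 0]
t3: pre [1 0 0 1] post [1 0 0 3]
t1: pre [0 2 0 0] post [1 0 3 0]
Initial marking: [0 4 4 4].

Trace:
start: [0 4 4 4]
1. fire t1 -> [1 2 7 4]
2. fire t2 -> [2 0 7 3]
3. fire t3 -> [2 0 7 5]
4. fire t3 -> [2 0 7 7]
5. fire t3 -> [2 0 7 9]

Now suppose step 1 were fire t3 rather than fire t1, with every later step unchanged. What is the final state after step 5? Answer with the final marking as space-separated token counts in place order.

(re-executing from step 1 with the substitution; state before step 1: [0 4 4 4])
1. fire t3 -> [0 4 4 4]
2. fire t2 -> [1 2 4 3]
3. fire t3 -> [1 2 4 5]
4. fire t3 -> [1 2 4 7]
5. fire t3 -> [1 2 4 9]

1 2 4 9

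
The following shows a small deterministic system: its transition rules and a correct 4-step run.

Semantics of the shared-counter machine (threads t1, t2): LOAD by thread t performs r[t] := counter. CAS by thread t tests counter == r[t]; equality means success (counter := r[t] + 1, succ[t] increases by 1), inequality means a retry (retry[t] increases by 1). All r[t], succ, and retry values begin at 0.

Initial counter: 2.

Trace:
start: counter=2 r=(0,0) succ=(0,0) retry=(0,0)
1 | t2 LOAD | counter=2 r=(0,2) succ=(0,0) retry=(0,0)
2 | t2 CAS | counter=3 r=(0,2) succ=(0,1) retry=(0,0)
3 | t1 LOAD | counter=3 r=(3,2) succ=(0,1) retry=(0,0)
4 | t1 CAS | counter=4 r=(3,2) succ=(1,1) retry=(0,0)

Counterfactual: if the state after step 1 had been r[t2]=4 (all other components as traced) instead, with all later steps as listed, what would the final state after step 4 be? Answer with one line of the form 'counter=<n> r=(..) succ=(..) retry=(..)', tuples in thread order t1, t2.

counter=3 r=(2,4) succ=(1,0) retry=(0,1)

state after step 1 := counter=2 r=(0,4) succ=(0,0) retry=(0,0)
2 | t2 CAS | counter=2 r=(0,4) succ=(0,0) retry=(0,1)
3 | t1 LOAD | counter=2 r=(2,4) succ=(0,0) retry=(0,1)
4 | t1 CAS | counter=3 r=(2,4) succ=(1,0) retry=(0,1)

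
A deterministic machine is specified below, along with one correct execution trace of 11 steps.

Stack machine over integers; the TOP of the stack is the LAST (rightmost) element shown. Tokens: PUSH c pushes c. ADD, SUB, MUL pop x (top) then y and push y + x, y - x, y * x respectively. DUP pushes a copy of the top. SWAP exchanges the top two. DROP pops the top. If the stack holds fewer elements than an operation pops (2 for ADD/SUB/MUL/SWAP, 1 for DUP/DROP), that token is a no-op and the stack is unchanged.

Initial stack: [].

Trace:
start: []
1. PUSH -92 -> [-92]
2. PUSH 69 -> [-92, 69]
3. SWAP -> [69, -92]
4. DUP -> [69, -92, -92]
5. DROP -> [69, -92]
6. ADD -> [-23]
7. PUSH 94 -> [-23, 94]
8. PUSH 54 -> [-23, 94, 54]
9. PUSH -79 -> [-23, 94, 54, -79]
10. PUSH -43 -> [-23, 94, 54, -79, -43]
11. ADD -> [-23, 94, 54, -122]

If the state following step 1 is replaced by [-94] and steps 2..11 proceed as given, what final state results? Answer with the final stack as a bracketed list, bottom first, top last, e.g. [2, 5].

[-25, 94, 54, -122]

state after step 1 := [-94]
2. PUSH 69 -> [-94, 69]
3. SWAP -> [69, -94]
4. DUP -> [69, -94, -94]
5. DROP -> [69, -94]
6. ADD -> [-25]
7. PUSH 94 -> [-25, 94]
8. PUSH 54 -> [-25, 94, 54]
9. PUSH -79 -> [-25, 94, 54, -79]
10. PUSH -43 -> [-25, 94, 54, -79, -43]
11. ADD -> [-25, 94, 54, -122]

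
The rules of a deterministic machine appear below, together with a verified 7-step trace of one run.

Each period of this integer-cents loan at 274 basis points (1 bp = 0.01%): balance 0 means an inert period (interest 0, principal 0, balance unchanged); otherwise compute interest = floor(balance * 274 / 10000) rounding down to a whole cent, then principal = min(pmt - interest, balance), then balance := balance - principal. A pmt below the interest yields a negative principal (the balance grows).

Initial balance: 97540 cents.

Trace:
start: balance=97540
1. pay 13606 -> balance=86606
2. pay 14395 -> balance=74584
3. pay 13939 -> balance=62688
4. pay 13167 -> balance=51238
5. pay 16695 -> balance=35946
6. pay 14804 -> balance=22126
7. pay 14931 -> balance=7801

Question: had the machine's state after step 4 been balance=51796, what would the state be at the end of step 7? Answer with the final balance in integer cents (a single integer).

8407

state after step 4 := balance=51796
5. pay 16695 -> balance=36520
6. pay 14804 -> balance=22716
7. pay 14931 -> balance=8407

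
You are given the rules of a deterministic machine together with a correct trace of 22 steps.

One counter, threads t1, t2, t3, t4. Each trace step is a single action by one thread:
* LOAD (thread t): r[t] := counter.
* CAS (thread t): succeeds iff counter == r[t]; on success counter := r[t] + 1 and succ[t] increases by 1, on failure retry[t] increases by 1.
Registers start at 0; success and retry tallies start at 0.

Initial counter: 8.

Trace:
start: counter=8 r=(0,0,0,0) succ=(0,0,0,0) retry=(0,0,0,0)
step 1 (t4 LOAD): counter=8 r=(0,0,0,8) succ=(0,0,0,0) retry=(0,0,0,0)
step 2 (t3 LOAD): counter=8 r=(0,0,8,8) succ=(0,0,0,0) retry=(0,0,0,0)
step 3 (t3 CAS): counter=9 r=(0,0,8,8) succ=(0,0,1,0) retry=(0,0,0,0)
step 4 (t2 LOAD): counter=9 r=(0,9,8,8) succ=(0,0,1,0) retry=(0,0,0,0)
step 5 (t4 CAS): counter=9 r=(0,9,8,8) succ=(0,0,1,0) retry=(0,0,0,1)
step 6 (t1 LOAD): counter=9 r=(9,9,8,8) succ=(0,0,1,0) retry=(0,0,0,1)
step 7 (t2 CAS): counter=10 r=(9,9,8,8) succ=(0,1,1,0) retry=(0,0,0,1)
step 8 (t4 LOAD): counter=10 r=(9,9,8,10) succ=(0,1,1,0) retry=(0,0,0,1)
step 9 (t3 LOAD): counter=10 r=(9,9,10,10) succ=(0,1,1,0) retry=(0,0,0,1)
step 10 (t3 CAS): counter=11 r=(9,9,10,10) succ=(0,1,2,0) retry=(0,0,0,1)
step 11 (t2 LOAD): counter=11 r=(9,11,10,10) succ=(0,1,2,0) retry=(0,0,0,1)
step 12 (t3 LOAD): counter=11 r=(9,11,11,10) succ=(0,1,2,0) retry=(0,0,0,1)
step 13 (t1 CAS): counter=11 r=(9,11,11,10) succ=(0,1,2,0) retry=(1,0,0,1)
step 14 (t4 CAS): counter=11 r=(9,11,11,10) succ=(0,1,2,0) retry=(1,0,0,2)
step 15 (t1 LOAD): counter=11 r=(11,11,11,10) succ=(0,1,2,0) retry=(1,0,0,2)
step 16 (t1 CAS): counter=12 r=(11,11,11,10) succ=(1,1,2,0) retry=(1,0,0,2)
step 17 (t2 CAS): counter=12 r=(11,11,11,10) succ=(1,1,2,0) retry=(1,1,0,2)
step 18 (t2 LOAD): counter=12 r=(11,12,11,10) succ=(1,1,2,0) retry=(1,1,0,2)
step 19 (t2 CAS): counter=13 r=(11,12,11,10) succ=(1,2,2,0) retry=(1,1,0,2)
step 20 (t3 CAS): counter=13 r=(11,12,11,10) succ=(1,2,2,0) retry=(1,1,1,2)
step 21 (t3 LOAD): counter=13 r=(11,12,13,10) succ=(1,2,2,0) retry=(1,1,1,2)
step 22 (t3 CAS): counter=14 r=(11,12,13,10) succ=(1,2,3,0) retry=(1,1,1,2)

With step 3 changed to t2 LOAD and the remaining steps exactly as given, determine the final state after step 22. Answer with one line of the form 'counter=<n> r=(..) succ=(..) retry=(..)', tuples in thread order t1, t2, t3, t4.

(re-executing from step 3 with the substitution; state before step 3: counter=8 r=(0,0,8,8) succ=(0,0,0,0) retry=(0,0,0,0))
step 3 (t2 LOAD): counter=8 r=(0,8,8,8) succ=(0,0,0,0) retry=(0,0,0,0)
step 4 (t2 LOAD): counter=8 r=(0,8,8,8) succ=(0,0,0,0) retry=(0,0,0,0)
step 5 (t4 CAS): counter=9 r=(0,8,8,8) succ=(0,0,0,1) retry=(0,0,0,0)
step 6 (t1 LOAD): counter=9 r=(9,8,8,8) succ=(0,0,0,1) retry=(0,0,0,0)
step 7 (t2 CAS): counter=9 r=(9,8,8,8) succ=(0,0,0,1) retry=(0,1,0,0)
step 8 (t4 LOAD): counter=9 r=(9,8,8,9) succ=(0,0,0,1) retry=(0,1,0,0)
step 9 (t3 LOAD): counter=9 r=(9,8,9,9) succ=(0,0,0,1) retry=(0,1,0,0)
step 10 (t3 CAS): counter=10 r=(9,8,9,9) succ=(0,0,1,1) retry=(0,1,0,0)
step 11 (t2 LOAD): counter=10 r=(9,10,9,9) succ=(0,0,1,1) retry=(0,1,0,0)
step 12 (t3 LOAD): counter=10 r=(9,10,10,9) succ=(0,0,1,1) retry=(0,1,0,0)
step 13 (t1 CAS): counter=10 r=(9,10,10,9) succ=(0,0,1,1) retry=(1,1,0,0)
step 14 (t4 CAS): counter=10 r=(9,10,10,9) succ=(0,0,1,1) retry=(1,1,0,1)
step 15 (t1 LOAD): counter=10 r=(10,10,10,9) succ=(0,0,1,1) retry=(1,1,0,1)
step 16 (t1 CAS): counter=11 r=(10,10,10,9) succ=(1,0,1,1) retry=(1,1,0,1)
step 17 (t2 CAS): counter=11 r=(10,10,10,9) succ=(1,0,1,1) retry=(1,2,0,1)
step 18 (t2 LOAD): counter=11 r=(10,11,10,9) succ=(1,0,1,1) retry=(1,2,0,1)
step 19 (t2 CAS): counter=12 r=(10,11,10,9) succ=(1,1,1,1) retry=(1,2,0,1)
step 20 (t3 CAS): counter=12 r=(10,11,10,9) succ=(1,1,1,1) retry=(1,2,1,1)
step 21 (t3 LOAD): counter=12 r=(10,11,12,9) succ=(1,1,1,1) retry=(1,2,1,1)
step 22 (t3 CAS): counter=13 r=(10,11,12,9) succ=(1,1,2,1) retry=(1,2,1,1)

counter=13 r=(10,11,12,9) succ=(1,1,2,1) retry=(1,2,1,1)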